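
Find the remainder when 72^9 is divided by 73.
Use repeated squaring. Binary(9) = 1001. Walk through the bits of the exponent 9 left-to-right: at each bit after the leading one, square the running value, then multiply by 72 if the bit is 1 (always reducing mod 73):
  bit 1 = 1 (leading): start with 72.
  bit 2 = 0: square 72^2 = 5184 ≡ 1 (mod 73).
  bit 3 = 0: square 1^2 = 1 (mod 73).
  bit 4 = 1: square 1^2 = 1; bit is 1, so multiply 1·72 = 72 (mod 73).
Final value: 72^9 ≡ 72 (mod 73).

Final answer: 72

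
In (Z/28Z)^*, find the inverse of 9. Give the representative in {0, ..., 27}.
9^(−1) ≡ 25 (mod 28)

Apply the extended Euclidean algorithm to (28, 9), tracking rows (r, s, t) with s·28 + t·9 = r. Each division r_prev = q·r_cur + r_new produces the new row as (previous row) − q·(current row):
  row A: (28, 1, 0)   [1·28 + 0·9 = 28]
  row B: (9, 0, 1)   [0·28 + 1·9 = 9]
  28 = 3·9 + 1   → row C = row A − 3·row B = (1, 1, −3)   [check: 1·28 − 3·9 = 1]
  9 = 9·1 + 0   → remainder 0, stop. gcd = 1 (last nonzero row C).
The gcd is 1, so 9 is invertible mod 28. The last nonzero row gives 1·28 − 3·9 = 1, so t = −3. So 9^(−1) ≡ −3 ≡ 25 (mod 28). Verify: 9 · 25 = 225 ≡ 1 (mod 28). ✓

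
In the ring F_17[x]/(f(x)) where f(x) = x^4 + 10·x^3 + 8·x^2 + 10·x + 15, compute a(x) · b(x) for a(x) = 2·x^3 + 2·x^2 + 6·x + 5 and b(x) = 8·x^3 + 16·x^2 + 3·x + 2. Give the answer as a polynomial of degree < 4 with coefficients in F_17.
a · b ≡ 13·x^3 + 8·x^2 + 5·x + 7 (mod f(x))

Multiply as integer polynomials: a · b = 16·x^6 + 48·x^5 + 86·x^4 + 146·x^3 + 102·x^2 + 27·x + 10. Reducing coefficients mod 17: a · b ≡ 16·x^6 + 14·x^5 + x^4 + 10·x^3 + 10·x + 10. Now divide by f(x) = x^4 + 10·x^3 + 8·x^2 + 10·x + 15 in F_17[x], eliminating the leading term at each step:
  leading term 16·x^6: subtract (16·x^2)·f(x) = 16·x^6 + 7·x^5 + 9·x^4 + 7·x^3 + 2·x^2, leaving 7·x^5 + 9·x^4 + 3·x^3 + 15·x^2 + 10·x + 10 (coefficients mod 17)
  leading term 7·x^5: subtract (7·x)·f(x) = 7·x^5 + 2·x^4 + 5·x^3 + 2·x^2 + 3·x, leaving 7·x^4 + 15·x^3 + 13·x^2 + 7·x + 10 (coefficients mod 17)
  leading term 7·x^4: subtract (7)·f(x) = 7·x^4 + 2·x^3 + 5·x^2 + 2·x + 3, leaving 13·x^3 + 8·x^2 + 5·x + 7 (coefficients mod 17)
The degree is now < 4, so this is the remainder. Hence a · b ≡ 13·x^3 + 8·x^2 + 5·x + 7 in F_17[x]/(f).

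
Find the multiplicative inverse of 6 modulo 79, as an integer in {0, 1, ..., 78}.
6^(−1) ≡ 66 (mod 79)

Apply the extended Euclidean algorithm to (79, 6), tracking rows (r, s, t) with s·79 + t·6 = r. Each division r_prev = q·r_cur + r_new produces the new row as (previous row) − q·(current row):
  row A: (79, 1, 0)   [1·79 + 0·6 = 79]
  row B: (6, 0, 1)   [0·79 + 1·6 = 6]
  79 = 13·6 + 1   → row C = row A − 13·row B = (1, 1, −13)   [check: 1·79 − 13·6 = 1]
  6 = 6·1 + 0   → remainder 0, stop. gcd = 1 (last nonzero row C).
The gcd is 1, so 6 is invertible mod 79. The last nonzero row gives 1·79 − 13·6 = 1, so t = −13. So 6^(−1) ≡ −13 ≡ 66 (mod 79). Verify: 6 · 66 = 396 ≡ 1 (mod 79). ✓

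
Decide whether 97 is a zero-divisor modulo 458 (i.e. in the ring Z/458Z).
NO

gcd(97, 458) = 1, so 97 is a unit in Z/458Z (it has a multiplicative inverse). A unit cannot be a zero-divisor: if 97·b ≡ 0 then multiplying both sides by 97^(−1) gives b ≡ 0. So 97 is not a zero-divisor.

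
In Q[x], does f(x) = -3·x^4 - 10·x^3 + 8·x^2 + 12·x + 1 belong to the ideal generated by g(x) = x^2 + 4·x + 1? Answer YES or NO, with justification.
NO

In Q[x] the ideal (g) consists of all multiples of g, so f ∈ (g) iff g | f, i.e. iff the remainder of f on division by g is 0. Divide f by g (g is monic, so eliminate the leading term of the running remainder at each step):
  leading term -3·x^4: subtract (-3·x^2)·g(x) = -3·x^4 - 12·x^3 - 3·x^2, leaving 2·x^3 + 11·x^2 + 12·x + 1
  leading term 2·x^3: subtract (2·x)·g(x) = 2·x^3 + 8·x^2 + 2·x, leaving 3·x^2 + 10·x + 1
  leading term 3·x^2: subtract (3)·g(x) = 3·x^2 + 12·x + 3, leaving -2·x - 2
The remainder r(x) = -2·x - 2 ≠ 0 (and deg r < deg g), so g ∤ f, i.e. f ∉ (g).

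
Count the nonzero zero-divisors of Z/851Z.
In Z/851Z each nonzero element is either a unit (gcd with 851 is 1) or a zero-divisor (gcd > 1). The number of units is φ(851): factorise 851 = 23 · 37, so φ(851) = (23 − 1) · (37 − 1) = 22 · 36 = 792. The nonzero elements number 851 − 1 = 850. Hence the nonzero zero-divisors number 850 − 792 = 58.

Final answer: Z/851Z has 58 nonzero zero-divisors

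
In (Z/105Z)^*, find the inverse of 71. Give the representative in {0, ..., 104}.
Apply the extended Euclidean algorithm to (105, 71), tracking rows (r, s, t) with s·105 + t·71 = r. Each division r_prev = q·r_cur + r_new produces the new row as (previous row) − q·(current row):
  row A: (105, 1, 0)   [1·105 + 0·71 = 105]
  row B: (71, 0, 1)   [0·105 + 1·71 = 71]
  105 = 1·71 + 34   → row C = row A − 1·row B = (34, 1, −1)   [check: 1·105 − 1·71 = 34]
  71 = 2·34 + 3   → row D = row B − 2·row C = (3, −2, 3)   [check: −2·105 + 3·71 = 3]
  34 = 11·3 + 1   → row E = row C − 11·row D = (1, 23, −34)   [check: 23·105 − 34·71 = 1]
  3 = 3·1 + 0   → remainder 0, stop. gcd = 1 (last nonzero row E).
The gcd is 1, so 71 is invertible mod 105. The last nonzero row gives 23·105 − 34·71 = 1, so t = −34. So 71^(−1) ≡ −34 ≡ 71 (mod 105). Verify: 71 · 71 = 5041 ≡ 1 (mod 105). ✓

Final answer: 71^(−1) ≡ 71 (mod 105)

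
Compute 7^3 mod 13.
Use repeated squaring. Binary(3) = 11. Walk through the bits of the exponent 3 left-to-right: at each bit after the leading one, square the running value, then multiply by 7 if the bit is 1 (always reducing mod 13):
  bit 1 = 1 (leading): start with 7.
  bit 2 = 1: square 7^2 = 49 ≡ 10; bit is 1, so multiply 10·7 = 70 ≡ 5 (mod 13).
Final value: 7^3 ≡ 5 (mod 13).

Final answer: 5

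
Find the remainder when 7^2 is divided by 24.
1

Use repeated squaring. Binary(2) = 10. Walk through the bits of the exponent 2 left-to-right: at each bit after the leading one, square the running value, then multiply by 7 if the bit is 1 (always reducing mod 24):
  bit 1 = 1 (leading): start with 7.
  bit 2 = 0: square 7^2 = 49 ≡ 1 (mod 24).
Final value: 7^2 ≡ 1 (mod 24).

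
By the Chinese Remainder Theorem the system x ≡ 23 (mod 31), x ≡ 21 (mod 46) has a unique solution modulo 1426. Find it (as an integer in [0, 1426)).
The moduli 31, 46 are pairwise coprime, so by the CRT there is a unique solution mod 31·46 = 1426.
Solve by successive substitution. Start with x ≡ 23 (mod 31).
  Combine with x ≡ 21 (mod 46): write x = 23 + 31·t and require 23 + 31·t ≡ 21 (mod 46), i.e. 31·t ≡ 21 − 23 ≡ 44 (mod 46). Since 31^(−1) ≡ 3 (mod 46), t ≡ 3·44 ≡ 40 (mod 46). So x ≡ 23 + 31·40 = 1263 (mod 1426).
Unique solution in [0, 1426): x = 1263.

Final answer: x ≡ 1263 (mod 1426); the representative in [0, 1426) is 1263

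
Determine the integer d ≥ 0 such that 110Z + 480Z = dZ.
In the PID Z, (a, b) is generated by gcd(a, b). Compute gcd(480, 110) with the extended Euclidean algorithm, tracking rows (r, s, t) with s·480 + t·110 = r:
  row A: (480, 1, 0)   [1·480 + 0·110 = 480]
  row B: (110, 0, 1)   [0·480 + 1·110 = 110]
  480 = 4·110 + 40   → row C = row A − 4·row B = (40, 1, −4)   [check: 1·480 − 4·110 = 40]
  110 = 2·40 + 30   → row D = row B − 2·row C = (30, −2, 9)   [check: −2·480 + 9·110 = 30]
  40 = 1·30 + 10   → row E = row C − 1·row D = (10, 3, −13)   [check: 3·480 − 13·110 = 10]
  30 = 3·10 + 0   → remainder 0, stop. gcd = 10 (last nonzero row E).
So gcd(110, 480) = 10, with Bézout identity 3·480 − 13·110 = 10. Containment (⊇): the Bézout identity exhibits 10 as an element of (110, 480), giving (10) ⊆ (110, 480). Containment (⊆): since 10 | 110 and 10 | 480 (110 = 10·11, 480 = 10·48), every Z-linear combination of 110 and 480 is divisible by 10, so (110, 480) ⊆ (10). Therefore (110, 480) = (10), d = 10.

Final answer: (110, 480) = (10); d = 10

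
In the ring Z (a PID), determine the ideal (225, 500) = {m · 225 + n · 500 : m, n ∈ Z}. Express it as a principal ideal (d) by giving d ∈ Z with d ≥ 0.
In the PID Z, (a, b) is generated by gcd(a, b). Compute gcd(500, 225) with the extended Euclidean algorithm, tracking rows (r, s, t) with s·500 + t·225 = r:
  row A: (500, 1, 0)   [1·500 + 0·225 = 500]
  row B: (225, 0, 1)   [0·500 + 1·225 = 225]
  500 = 2·225 + 50   → row C = row A − 2·row B = (50, 1, −2)   [check: 1·500 − 2·225 = 50]
  225 = 4·50 + 25   → row D = row B − 4·row C = (25, −4, 9)   [check: −4·500 + 9·225 = 25]
  50 = 2·25 + 0   → remainder 0, stop. gcd = 25 (last nonzero row D).
So gcd(225, 500) = 25, with Bézout identity −4·500 + 9·225 = 25. Containment (⊇): the Bézout identity exhibits 25 as an element of (225, 500), giving (25) ⊆ (225, 500). Containment (⊆): since 25 | 225 and 25 | 500 (225 = 25·9, 500 = 25·20), every Z-linear combination of 225 and 500 is divisible by 25, so (225, 500) ⊆ (25). Therefore (225, 500) = (25), d = 25.

Final answer: (225, 500) = (25); d = 25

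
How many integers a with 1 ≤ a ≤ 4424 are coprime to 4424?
1872

The number of a ∈ {1, ..., 4424} with gcd(a, 4424) = 1 is by definition Euler's totient φ(4424). φ is multiplicative, with φ(p^e) = p^e − p^(e−1). Factorise 4424 = 2^3 · 7 · 79. Then
  φ(4424) = (2^3 − 2^2) · (7 − 1) · (79 − 1) = 4 · 6 · 78 = 1872.
So there are 1872 such integers.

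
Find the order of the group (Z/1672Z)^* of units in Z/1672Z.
(Z/1672Z)^* consists of the classes a with gcd(a, 1672) = 1, so its order is φ(1672). φ is multiplicative, with φ(p^e) = p^e − p^(e−1). Factorise 1672 = 2^3 · 11 · 19. Then
  φ(1672) = (2^3 − 2^2) · (11 − 1) · (19 − 1) = 4 · 10 · 18 = 720.
Thus |(Z/1672Z)^*| = 720.

Final answer: |(Z/1672Z)^*| = 720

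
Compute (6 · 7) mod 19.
Both factors are already reduced mod 19. 6 · 7 = 42. Dividing by 19: 42 = 2·19 + 4. So (6 · 7) mod 19 = 4.

Final answer: 4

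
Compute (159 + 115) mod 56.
50

Reduce the summands first: 159 ≡ 47, 115 ≡ 3 (mod 56), so 159 + 115 ≡ 47 + 3 (mod 56). 47 + 3 = 50; 50 = 0·56 + 50, so (159 + 115) mod 56 = 50.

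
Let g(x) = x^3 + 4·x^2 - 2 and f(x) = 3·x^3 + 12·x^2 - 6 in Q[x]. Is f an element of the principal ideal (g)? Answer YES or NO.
YES

In Q[x] the ideal (g) consists of all multiples of g, so f ∈ (g) iff g | f, i.e. iff the remainder of f on division by g is 0. Divide f by g (g is monic, so eliminate the leading term of the running remainder at each step):
  leading term 3·x^3: subtract (3)·g(x) = 3·x^3 + 12·x^2 - 6, leaving 0
The remainder is 0, so f(x) = g(x) · h(x) with h(x) = 3. Hence g | f, i.e. f ∈ (g).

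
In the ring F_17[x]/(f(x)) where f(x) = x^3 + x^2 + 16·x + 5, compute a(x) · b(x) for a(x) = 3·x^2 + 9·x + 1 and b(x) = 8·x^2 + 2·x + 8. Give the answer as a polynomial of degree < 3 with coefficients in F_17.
Multiply as integer polynomials: a · b = 24·x^4 + 78·x^3 + 50·x^2 + 74·x + 8. Reducing coefficients mod 17: a · b ≡ 7·x^4 + 10·x^3 + 16·x^2 + 6·x + 8. Now divide by f(x) = x^3 + x^2 + 16·x + 5 in F_17[x], eliminating the leading term at each step:
  leading term 7·x^4: subtract (7·x)·f(x) = 7·x^4 + 7·x^3 + 10·x^2 + x, leaving 3·x^3 + 6·x^2 + 5·x + 8 (coefficients mod 17)
  leading term 3·x^3: subtract (3)·f(x) = 3·x^3 + 3·x^2 + 14·x + 15, leaving 3·x^2 + 8·x + 10 (coefficients mod 17)
The degree is now < 3, so this is the remainder. Hence a · b ≡ 3·x^2 + 8·x + 10 in F_17[x]/(f).

Final answer: a · b ≡ 3·x^2 + 8·x + 10 (mod f(x))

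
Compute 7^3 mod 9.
1

Use repeated squaring. Binary(3) = 11. Walk through the bits of the exponent 3 left-to-right: at each bit after the leading one, square the running value, then multiply by 7 if the bit is 1 (always reducing mod 9):
  bit 1 = 1 (leading): start with 7.
  bit 2 = 1: square 7^2 = 49 ≡ 4; bit is 1, so multiply 4·7 = 28 ≡ 1 (mod 9).
Final value: 7^3 ≡ 1 (mod 9).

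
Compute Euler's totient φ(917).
φ(917) = 780

φ is multiplicative, with φ(p^e) = p^e − p^(e−1). Factorise 917 = 7 · 131. Then
  φ(917) = (7 − 1) · (131 − 1) = 6 · 130 = 780.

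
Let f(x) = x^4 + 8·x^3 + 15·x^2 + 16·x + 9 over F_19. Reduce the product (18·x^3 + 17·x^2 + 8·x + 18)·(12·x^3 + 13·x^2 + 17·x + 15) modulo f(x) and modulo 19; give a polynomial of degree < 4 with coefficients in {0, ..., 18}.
Multiply as integer polynomials: a · b = 216·x^6 + 438·x^5 + 623·x^4 + 879·x^3 + 625·x^2 + 426·x + 270. Reducing coefficients mod 19: a · b ≡ 7·x^6 + x^5 + 15·x^4 + 5·x^3 + 17·x^2 + 8·x + 4. Now divide by f(x) = x^4 + 8·x^3 + 15·x^2 + 16·x + 9 in F_19[x], eliminating the leading term at each step:
  leading term 7·x^6: subtract (7·x^2)·f(x) = 7·x^6 + 18·x^5 + 10·x^4 + 17·x^3 + 6·x^2, leaving 2·x^5 + 5·x^4 + 7·x^3 + 11·x^2 + 8·x + 4 (coefficients mod 19)
  leading term 2·x^5: subtract (2·x)·f(x) = 2·x^5 + 16·x^4 + 11·x^3 + 13·x^2 + 18·x, leaving 8·x^4 + 15·x^3 + 17·x^2 + 9·x + 4 (coefficients mod 19)
  leading term 8·x^4: subtract (8)·f(x) = 8·x^4 + 7·x^3 + 6·x^2 + 14·x + 15, leaving 8·x^3 + 11·x^2 + 14·x + 8 (coefficients mod 19)
The degree is now < 4, so this is the remainder. Hence a · b ≡ 8·x^3 + 11·x^2 + 14·x + 8 in F_19[x]/(f).

Final answer: a · b ≡ 8·x^3 + 11·x^2 + 14·x + 8 (mod f(x))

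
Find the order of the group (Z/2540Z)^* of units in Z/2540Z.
|(Z/2540Z)^*| = 1008

(Z/2540Z)^* consists of the classes a with gcd(a, 2540) = 1, so its order is φ(2540). φ is multiplicative, with φ(p^e) = p^e − p^(e−1). Factorise 2540 = 2^2 · 5 · 127. Then
  φ(2540) = (2^2 − 2^1) · (5 − 1) · (127 − 1) = 2 · 4 · 126 = 1008.
Thus |(Z/2540Z)^*| = 1008.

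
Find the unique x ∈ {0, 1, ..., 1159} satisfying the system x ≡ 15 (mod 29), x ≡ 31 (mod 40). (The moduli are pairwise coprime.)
The moduli 29, 40 are pairwise coprime, so by the CRT there is a unique solution mod 29·40 = 1160.
Solve by successive substitution. Start with x ≡ 15 (mod 29).
  Combine with x ≡ 31 (mod 40): write x = 15 + 29·t and require 15 + 29·t ≡ 31 (mod 40), i.e. 29·t ≡ 31 − 15 ≡ 16 (mod 40). Since 29^(−1) ≡ 29 (mod 40), t ≡ 29·16 ≡ 24 (mod 40). So x ≡ 15 + 29·24 = 711 (mod 1160).
Unique solution in [0, 1160): x = 711.

Final answer: x ≡ 711 (mod 1160); the representative in [0, 1160) is 711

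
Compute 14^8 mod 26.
Use repeated squaring. Binary(8) = 1000. Walk through the bits of the exponent 8 left-to-right: at each bit after the leading one, square the running value, then multiply by 14 if the bit is 1 (always reducing mod 26):
  bit 1 = 1 (leading): start with 14.
  bit 2 = 0: square 14^2 = 196 ≡ 14 (mod 26).
  bit 3 = 0: square 14^2 = 196 ≡ 14 (mod 26).
  bit 4 = 0: square 14^2 = 196 ≡ 14 (mod 26).
Final value: 14^8 ≡ 14 (mod 26).

Final answer: 14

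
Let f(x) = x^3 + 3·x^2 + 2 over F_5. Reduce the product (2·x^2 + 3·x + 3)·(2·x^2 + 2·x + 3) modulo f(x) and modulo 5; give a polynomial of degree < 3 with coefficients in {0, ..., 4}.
Multiply as integer polynomials: a · b = 4·x^4 + 10·x^3 + 18·x^2 + 15·x + 9. Reducing coefficients mod 5: a · b ≡ 4·x^4 + 3·x^2 + 4. Now divide by f(x) = x^3 + 3·x^2 + 2 in F_5[x], eliminating the leading term at each step:
  leading term 4·x^4: subtract (4·x)·f(x) = 4·x^4 + 2·x^3 + 3·x, leaving 3·x^3 + 3·x^2 + 2·x + 4 (coefficients mod 5)
  leading term 3·x^3: subtract (3)·f(x) = 3·x^3 + 4·x^2 + 1, leaving 4·x^2 + 2·x + 3 (coefficients mod 5)
The degree is now < 3, so this is the remainder. Hence a · b ≡ 4·x^2 + 2·x + 3 in F_5[x]/(f).

Final answer: a · b ≡ 4·x^2 + 2·x + 3 (mod f(x))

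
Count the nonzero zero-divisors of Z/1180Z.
In Z/1180Z each nonzero element is either a unit (gcd with 1180 is 1) or a zero-divisor (gcd > 1). The number of units is φ(1180): factorise 1180 = 2^2 · 5 · 59, so φ(1180) = (2^2 − 2^1) · (5 − 1) · (59 − 1) = 2 · 4 · 58 = 464. The nonzero elements number 1180 − 1 = 1179. Hence the nonzero zero-divisors number 1179 − 464 = 715.

Final answer: Z/1180Z has 715 nonzero zero-divisors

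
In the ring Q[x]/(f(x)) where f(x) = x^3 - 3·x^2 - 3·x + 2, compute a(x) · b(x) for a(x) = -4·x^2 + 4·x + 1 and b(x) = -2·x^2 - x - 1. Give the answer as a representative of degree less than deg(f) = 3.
First multiply in Q[x] without reducing: a · b = 8·x^4 - 4·x^3 - 2·x^2 - 5·x - 1. Now divide by f(x) = x^3 - 3·x^2 - 3·x + 2, eliminating the leading term at each step:
  leading term 8·x^4: subtract (8·x)·f(x) = 8·x^4 - 24·x^3 - 24·x^2 + 16·x, leaving 20·x^3 + 22·x^2 - 21·x - 1
  leading term 20·x^3: subtract (20)·f(x) = 20·x^3 - 60·x^2 - 60·x + 40, leaving 82·x^2 + 39·x - 41
The degree is now < 3, so this is the remainder. Hence a · b ≡ 82·x^2 + 39·x - 41 in Q[x]/(f).

Final answer: a · b ≡ 82·x^2 + 39·x - 41 (mod f(x))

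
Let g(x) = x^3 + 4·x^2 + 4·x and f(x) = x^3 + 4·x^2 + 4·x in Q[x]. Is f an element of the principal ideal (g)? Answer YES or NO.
YES

In Q[x] the ideal (g) consists of all multiples of g, so f ∈ (g) iff g | f, i.e. iff the remainder of f on division by g is 0. Divide f by g (g is monic, so eliminate the leading term of the running remainder at each step):
  leading term x^3: subtract (1)·g(x) = x^3 + 4·x^2 + 4·x, leaving 0
The remainder is 0, so f(x) = g(x) · h(x) with h(x) = 1. Hence g | f, i.e. f ∈ (g).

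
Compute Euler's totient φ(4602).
φ is multiplicative, with φ(p^e) = p^e − p^(e−1). Factorise 4602 = 2 · 3 · 13 · 59. Then
  φ(4602) = (2 − 1) · (3 − 1) · (13 − 1) · (59 − 1) = 1 · 2 · 12 · 58 = 1392.

Final answer: φ(4602) = 1392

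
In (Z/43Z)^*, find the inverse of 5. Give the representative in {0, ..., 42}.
5^(−1) ≡ 26 (mod 43)

Apply the extended Euclidean algorithm to (43, 5), tracking rows (r, s, t) with s·43 + t·5 = r. Each division r_prev = q·r_cur + r_new produces the new row as (previous row) − q·(current row):
  row A: (43, 1, 0)   [1·43 + 0·5 = 43]
  row B: (5, 0, 1)   [0·43 + 1·5 = 5]
  43 = 8·5 + 3   → row C = row A − 8·row B = (3, 1, −8)   [check: 1·43 − 8·5 = 3]
  5 = 1·3 + 2   → row D = row B − 1·row C = (2, −1, 9)   [check: −1·43 + 9·5 = 2]
  3 = 1·2 + 1   → row E = row C − 1·row D = (1, 2, −17)   [check: 2·43 − 17·5 = 1]
  2 = 2·1 + 0   → remainder 0, stop. gcd = 1 (last nonzero row E).
The gcd is 1, so 5 is invertible mod 43. The last nonzero row gives 2·43 − 17·5 = 1, so t = −17. So 5^(−1) ≡ −17 ≡ 26 (mod 43). Verify: 5 · 26 = 130 ≡ 1 (mod 43). ✓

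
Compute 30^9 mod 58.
30

Use repeated squaring. Binary(9) = 1001. Walk through the bits of the exponent 9 left-to-right: at each bit after the leading one, square the running value, then multiply by 30 if the bit is 1 (always reducing mod 58):
  bit 1 = 1 (leading): start with 30.
  bit 2 = 0: square 30^2 = 900 ≡ 30 (mod 58).
  bit 3 = 0: square 30^2 = 900 ≡ 30 (mod 58).
  bit 4 = 1: square 30^2 = 900 ≡ 30; bit is 1, so multiply 30·30 = 900 ≡ 30 (mod 58).
Final value: 30^9 ≡ 30 (mod 58).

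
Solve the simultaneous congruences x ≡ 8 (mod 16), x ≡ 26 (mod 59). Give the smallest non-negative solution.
The moduli 16, 59 are pairwise coprime, so by the CRT there is a unique solution mod 16·59 = 944.
Solve by successive substitution. Start with x ≡ 8 (mod 16).
  Combine with x ≡ 26 (mod 59): write x = 8 + 16·t and require 8 + 16·t ≡ 26 (mod 59), i.e. 16·t ≡ 26 − 8 ≡ 18 (mod 59). Since 16^(−1) ≡ 48 (mod 59), t ≡ 48·18 ≡ 38 (mod 59). So x ≡ 8 + 16·38 = 616 (mod 944).
Unique solution in [0, 944): x = 616.

Final answer: x ≡ 616 (mod 944); the representative in [0, 944) is 616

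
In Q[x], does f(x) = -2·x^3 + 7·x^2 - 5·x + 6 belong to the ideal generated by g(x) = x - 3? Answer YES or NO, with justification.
In Q[x] the ideal (g) consists of all multiples of g, so f ∈ (g) iff g | f, i.e. iff the remainder of f on division by g is 0. Divide f by g (g is monic, so eliminate the leading term of the running remainder at each step):
  leading term -2·x^3: subtract (-2·x^2)·g(x) = -2·x^3 + 6·x^2, leaving x^2 - 5·x + 6
  leading term x^2: subtract (x)·g(x) = x^2 - 3·x, leaving 6 - 2·x
  leading term -2·x: subtract (-2)·g(x) = 6 - 2·x, leaving 0
The remainder is 0, so f(x) = g(x) · h(x) with h(x) = -2·x^2 + x - 2. Hence g | f, i.e. f ∈ (g).

Final answer: YES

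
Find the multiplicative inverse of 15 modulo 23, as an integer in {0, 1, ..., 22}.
Apply the extended Euclidean algorithm to (23, 15), tracking rows (r, s, t) with s·23 + t·15 = r. Each division r_prev = q·r_cur + r_new produces the new row as (previous row) − q·(current row):
  row A: (23, 1, 0)   [1·23 + 0·15 = 23]
  row B: (15, 0, 1)   [0·23 + 1·15 = 15]
  23 = 1·15 + 8   → row C = row A − 1·row B = (8, 1, −1)   [check: 1·23 − 1·15 = 8]
  15 = 1·8 + 7   → row D = row B − 1·row C = (7, −1, 2)   [check: −1·23 + 2·15 = 7]
  8 = 1·7 + 1   → row E = row C − 1·row D = (1, 2, −3)   [check: 2·23 − 3·15 = 1]
  7 = 7·1 + 0   → remainder 0, stop. gcd = 1 (last nonzero row E).
The gcd is 1, so 15 is invertible mod 23. The last nonzero row gives 2·23 − 3·15 = 1, so t = −3. So 15^(−1) ≡ −3 ≡ 20 (mod 23). Verify: 15 · 20 = 300 ≡ 1 (mod 23). ✓

Final answer: 15^(−1) ≡ 20 (mod 23)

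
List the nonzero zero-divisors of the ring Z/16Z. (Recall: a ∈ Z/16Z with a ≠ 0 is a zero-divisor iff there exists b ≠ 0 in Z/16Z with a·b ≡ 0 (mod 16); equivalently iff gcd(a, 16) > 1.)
nonzero zero-divisors of Z/16Z = {2, 4, 6, 8, 10, 12, 14}

An element a ∈ Z/16Z (with a ≠ 0) is a zero-divisor iff gcd(a, 16) > 1 (because a is a unit precisely when gcd(a, n) = 1, and in Z/nZ every nonzero, non-unit element is a zero-divisor). Scan a = 1, ..., 15 and keep those with gcd(a, 16) > 1:
  gcd(2, 16) = 2, gcd(4, 16) = 4, gcd(6, 16) = 2, gcd(8, 16) = 8, gcd(10, 16) = 2, gcd(12, 16) = 4, gcd(14, 16) = 2.
All other a ∈ {1, ..., 15} have gcd(a, 16) = 1 and are units. So the nonzero zero-divisors are exactly the 7 values of a appearing in this scan.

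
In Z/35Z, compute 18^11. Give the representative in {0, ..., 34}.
Use repeated squaring. Binary(11) = 1011. Walk through the bits of the exponent 11 left-to-right: at each bit after the leading one, square the running value, then multiply by 18 if the bit is 1 (always reducing mod 35):
  bit 1 = 1 (leading): start with 18.
  bit 2 = 0: square 18^2 = 324 ≡ 9 (mod 35).
  bit 3 = 1: square 9^2 = 81 ≡ 11; bit is 1, so multiply 11·18 = 198 ≡ 23 (mod 35).
  bit 4 = 1: square 23^2 = 529 ≡ 4; bit is 1, so multiply 4·18 = 72 ≡ 2 (mod 35).
Final value: 18^11 ≡ 2 (mod 35).

Final answer: 2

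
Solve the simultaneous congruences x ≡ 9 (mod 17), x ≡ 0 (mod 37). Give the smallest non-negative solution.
x ≡ 111 (mod 629); the representative in [0, 629) is 111

The moduli 17, 37 are pairwise coprime, so by the CRT there is a unique solution mod 17·37 = 629.
Solve by successive substitution. Start with x ≡ 9 (mod 17).
  Combine with x ≡ 0 (mod 37): write x = 9 + 17·t and require 9 + 17·t ≡ 0 (mod 37), i.e. 17·t ≡ 0 − 9 ≡ 28 (mod 37). Since 17^(−1) ≡ 24 (mod 37), t ≡ 24·28 ≡ 6 (mod 37). So x ≡ 9 + 17·6 = 111 (mod 629).
Unique solution in [0, 629): x = 111.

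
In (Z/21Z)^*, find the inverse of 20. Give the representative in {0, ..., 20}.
Apply the extended Euclidean algorithm to (21, 20), tracking rows (r, s, t) with s·21 + t·20 = r. Each division r_prev = q·r_cur + r_new produces the new row as (previous row) − q·(current row):
  row A: (21, 1, 0)   [1·21 + 0·20 = 21]
  row B: (20, 0, 1)   [0·21 + 1·20 = 20]
  21 = 1·20 + 1   → row C = row A − 1·row B = (1, 1, −1)   [check: 1·21 − 1·20 = 1]
  20 = 20·1 + 0   → remainder 0, stop. gcd = 1 (last nonzero row C).
The gcd is 1, so 20 is invertible mod 21. The last nonzero row gives 1·21 − 1·20 = 1, so t = −1. So 20^(−1) ≡ −1 ≡ 20 (mod 21). Verify: 20 · 20 = 400 ≡ 1 (mod 21). ✓

Final answer: 20^(−1) ≡ 20 (mod 21)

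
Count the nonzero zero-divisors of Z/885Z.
Z/885Z has 420 nonzero zero-divisors

In Z/885Z each nonzero element is either a unit (gcd with 885 is 1) or a zero-divisor (gcd > 1). The number of units is φ(885): factorise 885 = 3 · 5 · 59, so φ(885) = (3 − 1) · (5 − 1) · (59 − 1) = 2 · 4 · 58 = 464. The nonzero elements number 885 − 1 = 884. Hence the nonzero zero-divisors number 884 − 464 = 420.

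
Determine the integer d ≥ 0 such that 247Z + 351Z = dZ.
In the PID Z, (a, b) is generated by gcd(a, b). Compute gcd(351, 247) with the extended Euclidean algorithm, tracking rows (r, s, t) with s·351 + t·247 = r:
  row A: (351, 1, 0)   [1·351 + 0·247 = 351]
  row B: (247, 0, 1)   [0·351 + 1·247 = 247]
  351 = 1·247 + 104   → row C = row A − 1·row B = (104, 1, −1)   [check: 1·351 − 1·247 = 104]
  247 = 2·104 + 39   → row D = row B − 2·row C = (39, −2, 3)   [check: −2·351 + 3·247 = 39]
  104 = 2·39 + 26   → row E = row C − 2·row D = (26, 5, −7)   [check: 5·351 − 7·247 = 26]
  39 = 1·26 + 13   → row F = row D − 1·row E = (13, −7, 10)   [check: −7·351 + 10·247 = 13]
  26 = 2·13 + 0   → remainder 0, stop. gcd = 13 (last nonzero row F).
So gcd(247, 351) = 13, with Bézout identity −7·351 + 10·247 = 13. Containment (⊇): the Bézout identity exhibits 13 as an element of (247, 351), giving (13) ⊆ (247, 351). Containment (⊆): since 13 | 247 and 13 | 351 (247 = 13·19, 351 = 13·27), every Z-linear combination of 247 and 351 is divisible by 13, so (247, 351) ⊆ (13). Therefore (247, 351) = (13), d = 13.

Final answer: (247, 351) = (13); d = 13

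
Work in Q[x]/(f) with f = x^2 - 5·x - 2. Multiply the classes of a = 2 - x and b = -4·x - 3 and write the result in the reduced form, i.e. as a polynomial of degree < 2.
First multiply in Q[x] without reducing: a · b = 4·x^2 - 5·x - 6. Now divide by f(x) = x^2 - 5·x - 2, eliminating the leading term at each step:
  leading term 4·x^2: subtract (4)·f(x) = 4·x^2 - 20·x - 8, leaving 15·x + 2
The degree is now < 2, so this is the remainder. Hence a · b ≡ 15·x + 2 in Q[x]/(f).

Final answer: a · b ≡ 15·x + 2 (mod f(x))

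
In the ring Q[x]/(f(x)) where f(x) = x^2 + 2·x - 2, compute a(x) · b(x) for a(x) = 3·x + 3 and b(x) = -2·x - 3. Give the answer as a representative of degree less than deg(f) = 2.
First multiply in Q[x] without reducing: a · b = -6·x^2 - 15·x - 9. Now divide by f(x) = x^2 + 2·x - 2, eliminating the leading term at each step:
  leading term -6·x^2: subtract (-6)·f(x) = -6·x^2 - 12·x + 12, leaving -3·x - 21
The degree is now < 2, so this is the remainder. Hence a · b ≡ -3·x - 21 in Q[x]/(f).

Final answer: a · b ≡ -3·x - 21 (mod f(x))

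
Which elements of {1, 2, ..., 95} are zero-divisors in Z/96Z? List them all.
nonzero zero-divisors of Z/96Z = {2, 3, 4, 6, 8, 9, 10, 12, 14, 15, 16, 18, 20, 21, 22, 24, 26, 27, 28, 30, 32, 33, 34, 36, 38, 39, 40, 42, 44, 45, 46, 48, 50, 51, 52, 54, 56, 57, 58, 60, 62, 63, 64, 66, 68, 69, 70, 72, 74, 75, 76, 78, 80, 81, 82, 84, 86, 87, 88, 90, 92, 93, 94}

An element a ∈ Z/96Z (with a ≠ 0) is a zero-divisor iff gcd(a, 96) > 1 (because a is a unit precisely when gcd(a, n) = 1, and in Z/nZ every nonzero, non-unit element is a zero-divisor). Scan a = 1, ..., 95 and keep those with gcd(a, 96) > 1:
  gcd(2, 96) = 2, gcd(3, 96) = 3, gcd(4, 96) = 4, gcd(6, 96) = 6, gcd(8, 96) = 8, gcd(9, 96) = 3, gcd(10, 96) = 2, gcd(12, 96) = 12, gcd(14, 96) = 2, gcd(15, 96) = 3, gcd(16, 96) = 16, gcd(18, 96) = 6, gcd(20, 96) = 4, gcd(21, 96) = 3, gcd(22, 96) = 2, gcd(24, 96) = 24, gcd(26, 96) = 2, gcd(27, 96) = 3, gcd(28, 96) = 4, gcd(30, 96) = 6, gcd(32, 96) = 32, gcd(33, 96) = 3, gcd(34, 96) = 2, gcd(36, 96) = 12, gcd(38, 96) = 2, gcd(39, 96) = 3, gcd(40, 96) = 8, gcd(42, 96) = 6, gcd(44, 96) = 4, gcd(45, 96) = 3, gcd(46, 96) = 2, gcd(48, 96) = 48, gcd(50, 96) = 2, gcd(51, 96) = 3, gcd(52, 96) = 4, gcd(54, 96) = 6, gcd(56, 96) = 8, gcd(57, 96) = 3, gcd(58, 96) = 2, gcd(60, 96) = 12, gcd(62, 96) = 2, gcd(63, 96) = 3, gcd(64, 96) = 32, gcd(66, 96) = 6, gcd(68, 96) = 4, gcd(69, 96) = 3, gcd(70, 96) = 2, gcd(72, 96) = 24, gcd(74, 96) = 2, gcd(75, 96) = 3, gcd(76, 96) = 4, gcd(78, 96) = 6, gcd(80, 96) = 16, gcd(81, 96) = 3, gcd(82, 96) = 2, gcd(84, 96) = 12, gcd(86, 96) = 2, gcd(87, 96) = 3, gcd(88, 96) = 8, gcd(90, 96) = 6, gcd(92, 96) = 4, gcd(93, 96) = 3, gcd(94, 96) = 2.
All other a ∈ {1, ..., 95} have gcd(a, 96) = 1 and are units. So the nonzero zero-divisors are exactly the 63 values of a appearing in this scan.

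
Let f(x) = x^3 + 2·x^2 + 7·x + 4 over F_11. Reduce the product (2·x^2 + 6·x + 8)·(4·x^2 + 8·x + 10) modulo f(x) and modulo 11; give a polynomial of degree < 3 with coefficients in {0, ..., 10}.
a · b ≡ 7·x^2 + x + 6 (mod f(x))

Multiply as integer polynomials: a · b = 8·x^4 + 40·x^3 + 100·x^2 + 124·x + 80. Reducing coefficients mod 11: a · b ≡ 8·x^4 + 7·x^3 + x^2 + 3·x + 3. Now divide by f(x) = x^3 + 2·x^2 + 7·x + 4 in F_11[x], eliminating the leading term at each step:
  leading term 8·x^4: subtract (8·x)·f(x) = 8·x^4 + 5·x^3 + x^2 + 10·x, leaving 2·x^3 + 4·x + 3 (coefficients mod 11)
  leading term 2·x^3: subtract (2)·f(x) = 2·x^3 + 4·x^2 + 3·x + 8, leaving 7·x^2 + x + 6 (coefficients mod 11)
The degree is now < 3, so this is the remainder. Hence a · b ≡ 7·x^2 + x + 6 in F_11[x]/(f).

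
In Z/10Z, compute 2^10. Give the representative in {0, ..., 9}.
4

Use repeated squaring. Binary(10) = 1010. Walk through the bits of the exponent 10 left-to-right: at each bit after the leading one, square the running value, then multiply by 2 if the bit is 1 (always reducing mod 10):
  bit 1 = 1 (leading): start with 2.
  bit 2 = 0: square 2^2 = 4 (mod 10).
  bit 3 = 1: square 4^2 = 16 ≡ 6; bit is 1, so multiply 6·2 = 12 ≡ 2 (mod 10).
  bit 4 = 0: square 2^2 = 4 (mod 10).
Final value: 2^10 ≡ 4 (mod 10).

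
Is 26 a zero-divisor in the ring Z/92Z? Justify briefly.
YES

gcd(26, 92) = 2 > 1, so 26 is not a unit in Z/92Z. In Z/nZ every nonzero non-unit is a zero-divisor: explicitly, take b = 92/gcd = 46 ≠ 0 (mod 92); then 26·46 = 1196 = 13·92, i.e. 26·46 ≡ 0 (mod 92). So 26 is a zero-divisor.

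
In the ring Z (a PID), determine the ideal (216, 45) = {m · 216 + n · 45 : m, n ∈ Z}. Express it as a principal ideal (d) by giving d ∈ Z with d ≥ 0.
(216, 45) = (9); d = 9

In the PID Z, (a, b) is generated by gcd(a, b). Compute gcd(216, 45) with the extended Euclidean algorithm, tracking rows (r, s, t) with s·216 + t·45 = r:
  row A: (216, 1, 0)   [1·216 + 0·45 = 216]
  row B: (45, 0, 1)   [0·216 + 1·45 = 45]
  216 = 4·45 + 36   → row C = row A − 4·row B = (36, 1, −4)   [check: 1·216 − 4·45 = 36]
  45 = 1·36 + 9   → row D = row B − 1·row C = (9, −1, 5)   [check: −1·216 + 5·45 = 9]
  36 = 4·9 + 0   → remainder 0, stop. gcd = 9 (last nonzero row D).
So gcd(216, 45) = 9, with Bézout identity −1·216 + 5·45 = 9. Containment (⊇): the Bézout identity exhibits 9 as an element of (216, 45), giving (9) ⊆ (216, 45). Containment (⊆): since 9 | 216 and 9 | 45 (216 = 9·24, 45 = 9·5), every Z-linear combination of 216 and 45 is divisible by 9, so (216, 45) ⊆ (9). Therefore (216, 45) = (9), d = 9.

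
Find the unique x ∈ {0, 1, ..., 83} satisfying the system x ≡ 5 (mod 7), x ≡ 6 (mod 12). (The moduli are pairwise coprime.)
x ≡ 54 (mod 84); the representative in [0, 84) is 54

The moduli 7, 12 are pairwise coprime, so by the CRT there is a unique solution mod 7·12 = 84.
Solve by successive substitution. Start with x ≡ 5 (mod 7).
  Combine with x ≡ 6 (mod 12): write x = 5 + 7·t and require 5 + 7·t ≡ 6 (mod 12), i.e. 7·t ≡ 6 − 5 ≡ 1 (mod 12). Since 7^(−1) ≡ 7 (mod 12), t ≡ 7·1 ≡ 7 (mod 12). So x ≡ 5 + 7·7 = 54 (mod 84).
Unique solution in [0, 84): x = 54.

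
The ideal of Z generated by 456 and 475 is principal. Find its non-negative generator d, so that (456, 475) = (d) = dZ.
(456, 475) = (19); d = 19

In the PID Z, (a, b) is generated by gcd(a, b). Compute gcd(475, 456) with the extended Euclidean algorithm, tracking rows (r, s, t) with s·475 + t·456 = r:
  row A: (475, 1, 0)   [1·475 + 0·456 = 475]
  row B: (456, 0, 1)   [0·475 + 1·456 = 456]
  475 = 1·456 + 19   → row C = row A − 1·row B = (19, 1, −1)   [check: 1·475 − 1·456 = 19]
  456 = 24·19 + 0   → remainder 0, stop. gcd = 19 (last nonzero row C).
So gcd(456, 475) = 19, with Bézout identity 1·475 − 1·456 = 19. Containment (⊇): the Bézout identity exhibits 19 as an element of (456, 475), giving (19) ⊆ (456, 475). Containment (⊆): since 19 | 456 and 19 | 475 (456 = 19·24, 475 = 19·25), every Z-linear combination of 456 and 475 is divisible by 19, so (456, 475) ⊆ (19). Therefore (456, 475) = (19), d = 19.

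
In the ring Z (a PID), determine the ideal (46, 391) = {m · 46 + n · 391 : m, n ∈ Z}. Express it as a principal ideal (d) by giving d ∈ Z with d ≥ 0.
(46, 391) = (23); d = 23

In the PID Z, (a, b) is generated by gcd(a, b). Compute gcd(391, 46) with the extended Euclidean algorithm, tracking rows (r, s, t) with s·391 + t·46 = r:
  row A: (391, 1, 0)   [1·391 + 0·46 = 391]
  row B: (46, 0, 1)   [0·391 + 1·46 = 46]
  391 = 8·46 + 23   → row C = row A − 8·row B = (23, 1, −8)   [check: 1·391 − 8·46 = 23]
  46 = 2·23 + 0   → remainder 0, stop. gcd = 23 (last nonzero row C).
So gcd(46, 391) = 23, with Bézout identity 1·391 − 8·46 = 23. Containment (⊇): the Bézout identity exhibits 23 as an element of (46, 391), giving (23) ⊆ (46, 391). Containment (⊆): since 23 | 46 and 23 | 391 (46 = 23·2, 391 = 23·17), every Z-linear combination of 46 and 391 is divisible by 23, so (46, 391) ⊆ (23). Therefore (46, 391) = (23), d = 23.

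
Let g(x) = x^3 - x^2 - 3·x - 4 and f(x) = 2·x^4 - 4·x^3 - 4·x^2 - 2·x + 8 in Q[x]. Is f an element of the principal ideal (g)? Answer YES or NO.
In Q[x] the ideal (g) consists of all multiples of g, so f ∈ (g) iff g | f, i.e. iff the remainder of f on division by g is 0. Divide f by g (g is monic, so eliminate the leading term of the running remainder at each step):
  leading term 2·x^4: subtract (2·x)·g(x) = 2·x^4 - 2·x^3 - 6·x^2 - 8·x, leaving -2·x^3 + 2·x^2 + 6·x + 8
  leading term -2·x^3: subtract (-2)·g(x) = -2·x^3 + 2·x^2 + 6·x + 8, leaving 0
The remainder is 0, so f(x) = g(x) · h(x) with h(x) = 2·x - 2. Hence g | f, i.e. f ∈ (g).

Final answer: YES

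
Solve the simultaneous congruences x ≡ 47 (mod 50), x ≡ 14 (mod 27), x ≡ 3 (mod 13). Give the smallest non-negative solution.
x ≡ 10247 (mod 17550); the representative in [0, 17550) is 10247

The moduli 50, 27, 13 are pairwise coprime, so by the CRT there is a unique solution mod 50·27·13 = 17550.
Solve by successive substitution. Start with x ≡ 47 (mod 50).
  Combine with x ≡ 14 (mod 27): write x = 47 + 50·t and require 47 + 50·t ≡ 14 (mod 27), i.e. 50·t ≡ 14 − 47 ≡ 21 (mod 27). Since 50^(−1) ≡ 20 (mod 27) (50 ≡ 23 (mod 27)), t ≡ 20·21 ≡ 15 (mod 27). So x ≡ 47 + 50·15 = 797 (mod 1350).
  Combine with x ≡ 3 (mod 13): write x = 797 + 1350·t and require 797 + 1350·t ≡ 3 (mod 13), i.e. 1350·t ≡ 3 − 797 ≡ 12 (mod 13). Since 1350^(−1) ≡ 6 (mod 13) (1350 ≡ 11 (mod 13)), t ≡ 6·12 ≡ 7 (mod 13). So x ≡ 797 + 1350·7 = 10247 (mod 17550).
Unique solution in [0, 17550): x = 10247.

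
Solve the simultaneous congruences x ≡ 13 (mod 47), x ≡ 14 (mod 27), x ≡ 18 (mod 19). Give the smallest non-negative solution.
The moduli 47, 27, 19 are pairwise coprime, so by the CRT there is a unique solution mod 47·27·19 = 24111.
Solve by successive substitution. Start with x ≡ 13 (mod 47).
  Combine with x ≡ 14 (mod 27): write x = 13 + 47·t and require 13 + 47·t ≡ 14 (mod 27), i.e. 47·t ≡ 14 − 13 ≡ 1 (mod 27). Since 47^(−1) ≡ 23 (mod 27) (47 ≡ 20 (mod 27)), t ≡ 23·1 ≡ 23 (mod 27). So x ≡ 13 + 47·23 = 1094 (mod 1269).
  Combine with x ≡ 18 (mod 19): write x = 1094 + 1269·t and require 1094 + 1269·t ≡ 18 (mod 19), i.e. 1269·t ≡ 18 − 1094 ≡ 7 (mod 19). Since 1269^(−1) ≡ 14 (mod 19) (1269 ≡ 15 (mod 19)), t ≡ 14·7 ≡ 3 (mod 19). So x ≡ 1094 + 1269·3 = 4901 (mod 24111).
Unique solution in [0, 24111): x = 4901.

Final answer: x ≡ 4901 (mod 24111); the representative in [0, 24111) is 4901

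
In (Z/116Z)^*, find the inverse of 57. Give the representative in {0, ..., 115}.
Apply the extended Euclidean algorithm to (116, 57), tracking rows (r, s, t) with s·116 + t·57 = r. Each division r_prev = q·r_cur + r_new produces the new row as (previous row) − q·(current row):
  row A: (116, 1, 0)   [1·116 + 0·57 = 116]
  row B: (57, 0, 1)   [0·116 + 1·57 = 57]
  116 = 2·57 + 2   → row C = row A − 2·row B = (2, 1, −2)   [check: 1·116 − 2·57 = 2]
  57 = 28·2 + 1   → row D = row B − 28·row C = (1, −28, 57)   [check: −28·116 + 57·57 = 1]
  2 = 2·1 + 0   → remainder 0, stop. gcd = 1 (last nonzero row D).
The gcd is 1, so 57 is invertible mod 116. The last nonzero row gives −28·116 + 57·57 = 1, so t = 57. So 57^(−1) ≡ 57 (mod 116). Verify: 57 · 57 = 3249 ≡ 1 (mod 116). ✓

Final answer: 57^(−1) ≡ 57 (mod 116)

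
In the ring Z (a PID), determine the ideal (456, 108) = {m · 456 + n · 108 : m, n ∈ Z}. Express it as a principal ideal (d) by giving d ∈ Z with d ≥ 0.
(456, 108) = (12); d = 12

In the PID Z, (a, b) is generated by gcd(a, b). Compute gcd(456, 108) with the extended Euclidean algorithm, tracking rows (r, s, t) with s·456 + t·108 = r:
  row A: (456, 1, 0)   [1·456 + 0·108 = 456]
  row B: (108, 0, 1)   [0·456 + 1·108 = 108]
  456 = 4·108 + 24   → row C = row A − 4·row B = (24, 1, −4)   [check: 1·456 − 4·108 = 24]
  108 = 4·24 + 12   → row D = row B − 4·row C = (12, −4, 17)   [check: −4·456 + 17·108 = 12]
  24 = 2·12 + 0   → remainder 0, stop. gcd = 12 (last nonzero row D).
So gcd(456, 108) = 12, with Bézout identity −4·456 + 17·108 = 12. Containment (⊇): the Bézout identity exhibits 12 as an element of (456, 108), giving (12) ⊆ (456, 108). Containment (⊆): since 12 | 456 and 12 | 108 (456 = 12·38, 108 = 12·9), every Z-linear combination of 456 and 108 is divisible by 12, so (456, 108) ⊆ (12). Therefore (456, 108) = (12), d = 12.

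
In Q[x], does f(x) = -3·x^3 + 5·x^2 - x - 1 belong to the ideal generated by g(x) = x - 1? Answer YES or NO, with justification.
In Q[x] the ideal (g) consists of all multiples of g, so f ∈ (g) iff g | f, i.e. iff the remainder of f on division by g is 0. Divide f by g (g is monic, so eliminate the leading term of the running remainder at each step):
  leading term -3·x^3: subtract (-3·x^2)·g(x) = -3·x^3 + 3·x^2, leaving 2·x^2 - x - 1
  leading term 2·x^2: subtract (2·x)·g(x) = 2·x^2 - 2·x, leaving x - 1
  leading term x: subtract (1)·g(x) = x - 1, leaving 0
The remainder is 0, so f(x) = g(x) · h(x) with h(x) = -3·x^2 + 2·x + 1. Hence g | f, i.e. f ∈ (g).

Final answer: YES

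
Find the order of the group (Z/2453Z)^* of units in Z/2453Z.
|(Z/2453Z)^*| = 2220

(Z/2453Z)^* consists of the classes a with gcd(a, 2453) = 1, so its order is φ(2453). φ is multiplicative, with φ(p^e) = p^e − p^(e−1). Factorise 2453 = 11 · 223. Then
  φ(2453) = (11 − 1) · (223 − 1) = 10 · 222 = 2220.
Thus |(Z/2453Z)^*| = 2220.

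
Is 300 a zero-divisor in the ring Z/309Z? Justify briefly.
YES

gcd(300, 309) = 3 > 1, so 300 is not a unit in Z/309Z. In Z/nZ every nonzero non-unit is a zero-divisor: explicitly, take b = 309/gcd = 103 ≠ 0 (mod 309); then 300·103 = 30900 = 100·309, i.e. 300·103 ≡ 0 (mod 309). So 300 is a zero-divisor.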